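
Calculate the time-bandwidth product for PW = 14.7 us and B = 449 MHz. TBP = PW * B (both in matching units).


TBP = 14.7 * 449 = 6600.3

6600.3


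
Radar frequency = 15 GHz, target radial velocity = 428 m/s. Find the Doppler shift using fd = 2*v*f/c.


fd = 2 * 428 * 15000000000.0 / 3e8 = 42800.0 Hz

42800.0 Hz


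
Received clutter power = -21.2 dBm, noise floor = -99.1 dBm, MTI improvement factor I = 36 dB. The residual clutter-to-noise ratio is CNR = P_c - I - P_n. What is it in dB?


CNR = -21.2 - 36 - (-99.1) = 41.9 dB

41.9 dB


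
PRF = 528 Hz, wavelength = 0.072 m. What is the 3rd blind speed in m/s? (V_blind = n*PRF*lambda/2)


V_blind = 3 * 528 * 0.072 / 2 = 57.0 m/s

57.0 m/s


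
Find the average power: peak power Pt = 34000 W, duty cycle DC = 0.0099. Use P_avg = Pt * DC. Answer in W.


P_avg = 34000 * 0.0099 = 336.6 W

336.6 W


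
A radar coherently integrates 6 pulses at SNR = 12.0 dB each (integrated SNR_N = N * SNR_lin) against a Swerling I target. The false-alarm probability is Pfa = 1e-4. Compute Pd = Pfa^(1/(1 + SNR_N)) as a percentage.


SNR_lin = 10^(12.0/10) = 15.84893
SNR_N = 6 * 15.84893 = 95.09358
1/(1 + SNR_N) = 1/96.09358 = 0.0104065
Pd = (1e-4)^0.0104065 = 0.9086
Pd = 90.9%

90.9%


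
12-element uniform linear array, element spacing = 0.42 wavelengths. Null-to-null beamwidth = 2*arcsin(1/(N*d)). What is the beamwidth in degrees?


1/(N*d) = 1/(12*0.42) = 0.198413
BW = 2*arcsin(0.198413) = 22.9 degrees

22.9 degrees


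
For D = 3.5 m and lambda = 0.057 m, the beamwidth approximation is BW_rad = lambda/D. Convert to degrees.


BW_rad = 0.057 / 3.5 = 0.016286
BW_deg = 0.93 degrees

0.93 degrees


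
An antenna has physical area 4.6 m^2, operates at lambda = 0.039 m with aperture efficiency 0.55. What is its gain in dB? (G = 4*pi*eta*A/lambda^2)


G_linear = 4*pi*0.55*4.6/0.039^2 = 20902.64
G_dB = 10*log10(20902.64) = 43.2 dB

43.2 dB


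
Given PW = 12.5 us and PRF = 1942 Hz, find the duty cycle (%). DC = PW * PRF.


DC = 12.5e-6 * 1942 * 100 = 2.43%

2.43%


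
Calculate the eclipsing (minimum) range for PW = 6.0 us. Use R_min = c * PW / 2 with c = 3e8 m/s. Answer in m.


R_min = 3e8 * 6.0e-6 / 2 = 900.0 m

900.0 m


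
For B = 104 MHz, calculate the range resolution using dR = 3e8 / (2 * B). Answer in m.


dR = 3e8 / (2 * 104000000.0) = 1.44 m

1.44 m


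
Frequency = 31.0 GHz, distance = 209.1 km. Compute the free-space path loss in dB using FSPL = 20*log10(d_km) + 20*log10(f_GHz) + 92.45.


20*log10(209.1) = 46.41
20*log10(31.0) = 29.83
FSPL = 168.7 dB

168.7 dB


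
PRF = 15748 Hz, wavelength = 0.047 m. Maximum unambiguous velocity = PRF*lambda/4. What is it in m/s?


V_ua = 15748 * 0.047 / 4 = 185.0 m/s

185.0 m/s


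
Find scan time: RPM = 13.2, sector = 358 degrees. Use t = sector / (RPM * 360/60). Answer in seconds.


t = 358 / (13.2 * 360) * 60 = 4.52 s

4.52 s


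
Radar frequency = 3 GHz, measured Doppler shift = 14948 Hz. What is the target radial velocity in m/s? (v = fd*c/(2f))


v = 14948 * 3e8 / (2 * 3000000000.0) = 747.4 m/s

747.4 m/s


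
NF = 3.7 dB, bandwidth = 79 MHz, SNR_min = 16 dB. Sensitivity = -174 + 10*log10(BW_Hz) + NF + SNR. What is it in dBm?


10*log10(79000000.0) = 78.98
S = -174 + 78.98 + 3.7 + 16 = -75.3 dBm

-75.3 dBm


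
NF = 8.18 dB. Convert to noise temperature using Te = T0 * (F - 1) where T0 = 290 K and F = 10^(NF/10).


NF_lin = 10^(8.18/10) = 6.576578
Te = 290 * (6.576578 - 1) = 1617.2 K

1617.2 K


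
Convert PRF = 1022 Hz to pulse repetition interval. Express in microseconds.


PRI = 1/1022 = 0.0009784736 s = 978.5 us

978.5 us


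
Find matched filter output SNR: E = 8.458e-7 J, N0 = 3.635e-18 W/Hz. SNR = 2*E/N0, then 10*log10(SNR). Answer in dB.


SNR_lin = 2 * 8.458e-7 / 3.635e-18 = 4.654e11
SNR_dB = 10*log10(4.654e11) = 116.7 dB

116.7 dB


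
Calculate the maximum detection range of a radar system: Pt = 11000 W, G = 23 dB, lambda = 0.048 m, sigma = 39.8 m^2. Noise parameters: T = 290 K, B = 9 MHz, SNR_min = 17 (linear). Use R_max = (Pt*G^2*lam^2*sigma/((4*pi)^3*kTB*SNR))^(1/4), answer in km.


G_lin = 10^(23/10) = 199.526231
R^4 = 11000 * 199.526231^2 * 0.048^2 * 39.8 / ((4*pi)^3 * 1.38e-23 * 290 * 9000000.0 * 17)
R^4 = 3.30491e16 m^4
R_max = (3.30491e16)^(1/4) = 13483.1 m = 13.5 km

13.5 km


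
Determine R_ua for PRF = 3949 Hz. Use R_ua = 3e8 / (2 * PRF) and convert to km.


R_ua = 3e8 / (2 * 3949) = 37984.3 m = 38.0 km

38.0 km


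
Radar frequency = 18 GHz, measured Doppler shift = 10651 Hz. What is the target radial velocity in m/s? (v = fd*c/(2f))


v = 10651 * 3e8 / (2 * 18000000000.0) = 88.8 m/s

88.8 m/s


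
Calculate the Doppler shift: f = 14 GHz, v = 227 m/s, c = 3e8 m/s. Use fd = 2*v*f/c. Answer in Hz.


fd = 2 * 227 * 14000000000.0 / 3e8 = 21186.7 Hz

21186.7 Hz


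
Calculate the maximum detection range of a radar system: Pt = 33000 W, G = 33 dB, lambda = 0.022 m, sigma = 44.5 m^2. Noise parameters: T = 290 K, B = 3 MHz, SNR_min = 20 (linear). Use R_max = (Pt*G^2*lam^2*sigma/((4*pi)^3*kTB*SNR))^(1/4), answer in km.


G_lin = 10^(33/10) = 1995.262315
R^4 = 33000 * 1995.262315^2 * 0.022^2 * 44.5 / ((4*pi)^3 * 1.38e-23 * 290 * 3000000.0 * 20)
R^4 = 5.93829e18 m^4
R_max = (5.93829e18)^(1/4) = 49364.6 m = 49.4 km

49.4 km


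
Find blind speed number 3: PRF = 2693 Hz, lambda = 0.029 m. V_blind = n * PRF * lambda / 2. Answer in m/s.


V_blind = 3 * 2693 * 0.029 / 2 = 117.1 m/s

117.1 m/s


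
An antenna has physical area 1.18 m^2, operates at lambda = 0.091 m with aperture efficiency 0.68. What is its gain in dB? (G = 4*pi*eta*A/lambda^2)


G_linear = 4*pi*0.68*1.18/0.091^2 = 1217.64
G_dB = 10*log10(1217.64) = 30.9 dB

30.9 dB


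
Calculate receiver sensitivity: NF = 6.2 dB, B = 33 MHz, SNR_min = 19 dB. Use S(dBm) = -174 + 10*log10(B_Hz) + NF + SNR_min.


10*log10(33000000.0) = 75.19
S = -174 + 75.19 + 6.2 + 19 = -73.6 dBm

-73.6 dBm


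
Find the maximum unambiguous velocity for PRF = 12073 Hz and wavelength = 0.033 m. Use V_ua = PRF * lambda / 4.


V_ua = 12073 * 0.033 / 4 = 99.6 m/s

99.6 m/s


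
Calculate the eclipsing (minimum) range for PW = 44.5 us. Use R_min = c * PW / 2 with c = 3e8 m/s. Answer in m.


R_min = 3e8 * 44.5e-6 / 2 = 6675.0 m

6675.0 m


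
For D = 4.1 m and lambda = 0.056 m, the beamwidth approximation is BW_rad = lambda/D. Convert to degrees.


BW_rad = 0.056 / 4.1 = 0.013659
BW_deg = 0.78 degrees

0.78 degrees


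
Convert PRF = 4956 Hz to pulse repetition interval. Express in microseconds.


PRI = 1/4956 = 0.0002017756 s = 201.8 us

201.8 us


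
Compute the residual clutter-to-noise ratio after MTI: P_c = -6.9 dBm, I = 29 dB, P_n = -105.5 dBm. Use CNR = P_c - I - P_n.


CNR = -6.9 - 29 - (-105.5) = 69.6 dB

69.6 dB


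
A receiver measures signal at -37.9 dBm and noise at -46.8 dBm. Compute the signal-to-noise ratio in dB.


SNR = -37.9 - (-46.8) = 8.9 dB

8.9 dB


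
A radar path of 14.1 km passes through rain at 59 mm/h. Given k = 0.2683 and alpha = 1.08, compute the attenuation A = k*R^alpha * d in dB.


gamma = 0.2683 * 59^1.08 = 21.935162 dB/km
A = 21.935162 * 14.1 = 309.29 dB

309.29 dB


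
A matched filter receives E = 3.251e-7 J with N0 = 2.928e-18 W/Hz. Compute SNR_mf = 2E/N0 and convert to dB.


SNR_lin = 2 * 3.251e-7 / 2.928e-18 = 2.221e11
SNR_dB = 10*log10(2.221e11) = 113.5 dB

113.5 dB


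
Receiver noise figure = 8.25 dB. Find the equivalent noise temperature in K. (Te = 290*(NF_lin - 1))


NF_lin = 10^(8.25/10) = 6.683439
Te = 290 * (6.683439 - 1) = 1648.2 K

1648.2 K


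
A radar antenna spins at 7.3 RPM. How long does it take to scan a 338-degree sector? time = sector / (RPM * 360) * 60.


t = 338 / (7.3 * 360) * 60 = 7.72 s

7.72 s


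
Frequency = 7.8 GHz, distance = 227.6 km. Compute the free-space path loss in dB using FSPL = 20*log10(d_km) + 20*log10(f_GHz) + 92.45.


20*log10(227.6) = 47.14
20*log10(7.8) = 17.84
FSPL = 157.4 dB

157.4 dB


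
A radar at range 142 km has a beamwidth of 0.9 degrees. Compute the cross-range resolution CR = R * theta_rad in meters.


BW_rad = 0.015707963
CR = 142000 * 0.015707963 = 2230.5 m

2230.5 m


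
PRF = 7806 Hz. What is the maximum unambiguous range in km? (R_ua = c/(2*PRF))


R_ua = 3e8 / (2 * 7806) = 19216.0 m = 19.2 km

19.2 km


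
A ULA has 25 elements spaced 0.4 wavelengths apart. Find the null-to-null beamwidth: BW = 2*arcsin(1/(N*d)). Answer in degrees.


1/(N*d) = 1/(25*0.4) = 0.1
BW = 2*arcsin(0.1) = 11.5 degrees

11.5 degrees


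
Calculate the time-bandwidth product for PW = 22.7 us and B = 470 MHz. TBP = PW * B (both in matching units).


TBP = 22.7 * 470 = 10669.0

10669.0


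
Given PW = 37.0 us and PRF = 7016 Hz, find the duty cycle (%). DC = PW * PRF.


DC = 37.0e-6 * 7016 * 100 = 25.96%

25.96%


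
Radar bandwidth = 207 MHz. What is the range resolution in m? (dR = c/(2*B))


dR = 3e8 / (2 * 207000000.0) = 0.72 m

0.72 m


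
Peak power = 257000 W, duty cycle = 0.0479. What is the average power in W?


P_avg = 257000 * 0.0479 = 12310.3 W

12310.3 W


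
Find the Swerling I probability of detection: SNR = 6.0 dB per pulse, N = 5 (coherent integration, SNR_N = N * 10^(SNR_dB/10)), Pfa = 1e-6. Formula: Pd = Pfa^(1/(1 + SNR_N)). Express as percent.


SNR_lin = 10^(6.0/10) = 3.98107
SNR_N = 5 * 3.98107 = 19.90535
1/(1 + SNR_N) = 1/20.90535 = 0.0478346
Pd = (1e-6)^0.0478346 = 0.51641
Pd = 51.6%

51.6%


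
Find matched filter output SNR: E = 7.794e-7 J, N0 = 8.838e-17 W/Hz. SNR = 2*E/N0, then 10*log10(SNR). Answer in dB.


SNR_lin = 2 * 7.794e-7 / 8.838e-17 = 1.764e10
SNR_dB = 10*log10(1.764e10) = 102.5 dB

102.5 dB


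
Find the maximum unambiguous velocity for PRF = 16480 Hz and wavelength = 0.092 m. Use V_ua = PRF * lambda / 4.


V_ua = 16480 * 0.092 / 4 = 379.0 m/s

379.0 m/s


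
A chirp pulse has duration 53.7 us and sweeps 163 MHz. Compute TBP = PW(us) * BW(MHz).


TBP = 53.7 * 163 = 8753.1

8753.1


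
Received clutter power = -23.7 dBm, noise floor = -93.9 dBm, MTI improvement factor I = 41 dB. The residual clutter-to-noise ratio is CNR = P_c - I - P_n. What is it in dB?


CNR = -23.7 - 41 - (-93.9) = 29.2 dB

29.2 dB


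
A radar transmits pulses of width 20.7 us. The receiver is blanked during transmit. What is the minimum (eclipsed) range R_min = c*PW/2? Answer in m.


R_min = 3e8 * 20.7e-6 / 2 = 3105.0 m

3105.0 m


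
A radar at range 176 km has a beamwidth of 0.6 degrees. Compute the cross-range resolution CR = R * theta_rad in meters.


BW_rad = 0.010471976
CR = 176000 * 0.010471976 = 1843.1 m

1843.1 m


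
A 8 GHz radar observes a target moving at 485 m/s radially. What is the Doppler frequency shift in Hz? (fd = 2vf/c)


fd = 2 * 485 * 8000000000.0 / 3e8 = 25866.7 Hz

25866.7 Hz


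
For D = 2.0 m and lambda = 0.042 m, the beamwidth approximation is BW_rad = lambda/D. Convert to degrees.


BW_rad = 0.042 / 2.0 = 0.021
BW_deg = 1.2 degrees

1.2 degrees


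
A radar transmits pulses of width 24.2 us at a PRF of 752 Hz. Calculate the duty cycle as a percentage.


DC = 24.2e-6 * 752 * 100 = 1.82%

1.82%


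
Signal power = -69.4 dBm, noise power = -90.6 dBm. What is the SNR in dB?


SNR = -69.4 - (-90.6) = 21.2 dB

21.2 dB


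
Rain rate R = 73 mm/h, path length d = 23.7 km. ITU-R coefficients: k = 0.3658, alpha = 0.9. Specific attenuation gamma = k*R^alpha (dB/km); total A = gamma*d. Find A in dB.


gamma = 0.3658 * 73^0.9 = 17.387385 dB/km
A = 17.387385 * 23.7 = 412.08 dB

412.08 dB


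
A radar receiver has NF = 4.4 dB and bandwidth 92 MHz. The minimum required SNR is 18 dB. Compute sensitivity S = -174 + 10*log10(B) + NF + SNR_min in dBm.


10*log10(92000000.0) = 79.64
S = -174 + 79.64 + 4.4 + 18 = -72.0 dBm

-72.0 dBm


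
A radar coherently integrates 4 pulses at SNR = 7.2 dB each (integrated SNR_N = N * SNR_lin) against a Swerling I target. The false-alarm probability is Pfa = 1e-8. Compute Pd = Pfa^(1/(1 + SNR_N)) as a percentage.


SNR_lin = 10^(7.2/10) = 5.24807
SNR_N = 4 * 5.24807 = 20.99228
1/(1 + SNR_N) = 1/21.99228 = 0.0454705
Pd = (1e-8)^0.0454705 = 0.43275
Pd = 43.3%

43.3%


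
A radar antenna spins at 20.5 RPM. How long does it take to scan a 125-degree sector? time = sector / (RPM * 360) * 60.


t = 125 / (20.5 * 360) * 60 = 1.02 s

1.02 s


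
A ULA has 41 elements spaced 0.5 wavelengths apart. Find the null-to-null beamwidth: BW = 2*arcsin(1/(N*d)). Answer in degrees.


1/(N*d) = 1/(41*0.5) = 0.04878
BW = 2*arcsin(0.04878) = 5.6 degrees

5.6 degrees


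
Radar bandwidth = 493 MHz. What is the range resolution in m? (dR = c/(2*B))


dR = 3e8 / (2 * 493000000.0) = 0.3 m

0.3 m


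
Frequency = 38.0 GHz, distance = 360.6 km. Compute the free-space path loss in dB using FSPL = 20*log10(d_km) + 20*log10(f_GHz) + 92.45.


20*log10(360.6) = 51.14
20*log10(38.0) = 31.6
FSPL = 175.2 dB

175.2 dB


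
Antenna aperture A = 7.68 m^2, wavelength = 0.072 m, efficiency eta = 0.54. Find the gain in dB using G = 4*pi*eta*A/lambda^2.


G_linear = 4*pi*0.54*7.68/0.072^2 = 10053.1
G_dB = 10*log10(10053.1) = 40.0 dB

40.0 dB


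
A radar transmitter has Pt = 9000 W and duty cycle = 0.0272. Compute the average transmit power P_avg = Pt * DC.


P_avg = 9000 * 0.0272 = 244.8 W

244.8 W


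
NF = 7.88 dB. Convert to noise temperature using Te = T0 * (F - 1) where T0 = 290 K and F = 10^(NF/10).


NF_lin = 10^(7.88/10) = 6.13762
Te = 290 * (6.13762 - 1) = 1489.9 K

1489.9 K


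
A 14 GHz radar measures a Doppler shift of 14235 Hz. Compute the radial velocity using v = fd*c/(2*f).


v = 14235 * 3e8 / (2 * 14000000000.0) = 152.5 m/s

152.5 m/s


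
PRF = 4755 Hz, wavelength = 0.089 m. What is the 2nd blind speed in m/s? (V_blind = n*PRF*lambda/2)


V_blind = 2 * 4755 * 0.089 / 2 = 423.2 m/s

423.2 m/s


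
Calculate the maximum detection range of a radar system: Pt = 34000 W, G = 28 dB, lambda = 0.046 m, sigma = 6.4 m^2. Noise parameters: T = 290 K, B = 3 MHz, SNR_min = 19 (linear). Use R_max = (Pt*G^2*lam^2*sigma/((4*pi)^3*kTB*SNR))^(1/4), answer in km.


G_lin = 10^(28/10) = 630.957344
R^4 = 34000 * 630.957344^2 * 0.046^2 * 6.4 / ((4*pi)^3 * 1.38e-23 * 290 * 3000000.0 * 19)
R^4 = 4.04942e17 m^4
R_max = (4.04942e17)^(1/4) = 25226.0 m = 25.2 km

25.2 km


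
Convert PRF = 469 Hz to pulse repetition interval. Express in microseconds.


PRI = 1/469 = 0.0021321962 s = 2132.2 us

2132.2 us


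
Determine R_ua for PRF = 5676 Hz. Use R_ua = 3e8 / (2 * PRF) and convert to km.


R_ua = 3e8 / (2 * 5676) = 26427.1 m = 26.4 km

26.4 km


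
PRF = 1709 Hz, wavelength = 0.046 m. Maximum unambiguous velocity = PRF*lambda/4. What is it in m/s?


V_ua = 1709 * 0.046 / 4 = 19.7 m/s

19.7 m/s


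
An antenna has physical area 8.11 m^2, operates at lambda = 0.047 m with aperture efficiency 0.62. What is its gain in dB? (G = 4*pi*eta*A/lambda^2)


G_linear = 4*pi*0.62*8.11/0.047^2 = 28603.99
G_dB = 10*log10(28603.99) = 44.6 dB

44.6 dB


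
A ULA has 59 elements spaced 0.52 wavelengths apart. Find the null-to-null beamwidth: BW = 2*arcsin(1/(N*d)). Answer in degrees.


1/(N*d) = 1/(59*0.52) = 0.032595
BW = 2*arcsin(0.032595) = 3.7 degrees

3.7 degrees


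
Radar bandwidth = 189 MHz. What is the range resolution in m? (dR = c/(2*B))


dR = 3e8 / (2 * 189000000.0) = 0.79 m

0.79 m


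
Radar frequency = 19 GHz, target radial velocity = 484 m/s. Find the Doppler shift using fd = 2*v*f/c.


fd = 2 * 484 * 19000000000.0 / 3e8 = 61306.7 Hz

61306.7 Hz


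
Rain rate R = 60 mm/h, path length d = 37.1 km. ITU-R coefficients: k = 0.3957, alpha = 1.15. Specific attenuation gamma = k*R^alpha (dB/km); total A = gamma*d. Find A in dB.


gamma = 0.3957 * 60^1.15 = 43.877309 dB/km
A = 43.877309 * 37.1 = 1627.85 dB

1627.85 dB


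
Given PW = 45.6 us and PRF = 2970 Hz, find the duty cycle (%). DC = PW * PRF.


DC = 45.6e-6 * 2970 * 100 = 13.54%

13.54%


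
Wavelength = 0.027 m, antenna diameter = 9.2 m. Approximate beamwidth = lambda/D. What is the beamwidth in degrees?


BW_rad = 0.027 / 9.2 = 0.002935
BW_deg = 0.17 degrees

0.17 degrees


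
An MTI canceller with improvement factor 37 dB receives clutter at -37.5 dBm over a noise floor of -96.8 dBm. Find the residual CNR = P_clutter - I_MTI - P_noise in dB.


CNR = -37.5 - 37 - (-96.8) = 22.3 dB

22.3 dB


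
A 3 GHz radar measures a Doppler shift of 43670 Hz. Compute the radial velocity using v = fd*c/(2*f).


v = 43670 * 3e8 / (2 * 3000000000.0) = 2183.5 m/s

2183.5 m/s


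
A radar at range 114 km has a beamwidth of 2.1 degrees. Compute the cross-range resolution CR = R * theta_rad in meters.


BW_rad = 0.036651914
CR = 114000 * 0.036651914 = 4178.3 m

4178.3 m


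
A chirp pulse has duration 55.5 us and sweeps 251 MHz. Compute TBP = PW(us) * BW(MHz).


TBP = 55.5 * 251 = 13930.5

13930.5


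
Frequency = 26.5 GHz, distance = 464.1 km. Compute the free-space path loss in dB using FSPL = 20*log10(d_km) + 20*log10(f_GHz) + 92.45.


20*log10(464.1) = 53.33
20*log10(26.5) = 28.46
FSPL = 174.2 dB

174.2 dB


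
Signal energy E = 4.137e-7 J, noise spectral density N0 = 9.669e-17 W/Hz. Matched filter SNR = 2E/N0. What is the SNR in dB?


SNR_lin = 2 * 4.137e-7 / 9.669e-17 = 8.557e9
SNR_dB = 10*log10(8.557e9) = 99.3 dB

99.3 dB


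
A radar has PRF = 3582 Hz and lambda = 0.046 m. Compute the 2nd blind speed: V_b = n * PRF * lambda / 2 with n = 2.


V_blind = 2 * 3582 * 0.046 / 2 = 164.8 m/s

164.8 m/s


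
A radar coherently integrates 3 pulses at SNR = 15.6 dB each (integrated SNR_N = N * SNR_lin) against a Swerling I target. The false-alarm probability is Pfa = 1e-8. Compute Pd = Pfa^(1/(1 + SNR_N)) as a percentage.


SNR_lin = 10^(15.6/10) = 36.30781
SNR_N = 3 * 36.30781 = 108.92343
1/(1 + SNR_N) = 1/109.92343 = 0.0090972
Pd = (1e-8)^0.0090972 = 0.84571
Pd = 84.6%

84.6%


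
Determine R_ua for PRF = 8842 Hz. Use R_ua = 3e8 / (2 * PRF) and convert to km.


R_ua = 3e8 / (2 * 8842) = 16964.5 m = 17.0 km

17.0 km


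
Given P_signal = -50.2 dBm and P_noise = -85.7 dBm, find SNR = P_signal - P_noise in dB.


SNR = -50.2 - (-85.7) = 35.5 dB

35.5 dB


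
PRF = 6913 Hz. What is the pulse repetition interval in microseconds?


PRI = 1/6913 = 0.000144655 s = 144.7 us

144.7 us


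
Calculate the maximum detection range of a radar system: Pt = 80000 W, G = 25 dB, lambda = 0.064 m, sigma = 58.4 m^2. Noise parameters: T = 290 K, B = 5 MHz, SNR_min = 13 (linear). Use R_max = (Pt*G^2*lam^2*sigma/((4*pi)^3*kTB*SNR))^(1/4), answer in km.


G_lin = 10^(25/10) = 316.227766
R^4 = 80000 * 316.227766^2 * 0.064^2 * 58.4 / ((4*pi)^3 * 1.38e-23 * 290 * 5000000.0 * 13)
R^4 = 3.70717e18 m^4
R_max = (3.70717e18)^(1/4) = 43879.4 m = 43.9 km

43.9 km


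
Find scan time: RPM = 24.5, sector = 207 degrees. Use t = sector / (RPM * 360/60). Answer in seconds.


t = 207 / (24.5 * 360) * 60 = 1.41 s

1.41 s


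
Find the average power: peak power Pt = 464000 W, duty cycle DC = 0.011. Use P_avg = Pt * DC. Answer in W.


P_avg = 464000 * 0.011 = 5104.0 W

5104.0 W


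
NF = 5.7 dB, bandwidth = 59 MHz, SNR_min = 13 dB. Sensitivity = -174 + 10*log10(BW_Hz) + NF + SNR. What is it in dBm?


10*log10(59000000.0) = 77.71
S = -174 + 77.71 + 5.7 + 13 = -77.6 dBm

-77.6 dBm


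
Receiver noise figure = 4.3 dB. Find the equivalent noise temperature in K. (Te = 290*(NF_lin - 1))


NF_lin = 10^(4.3/10) = 2.691535
Te = 290 * (2.691535 - 1) = 490.5 K

490.5 K


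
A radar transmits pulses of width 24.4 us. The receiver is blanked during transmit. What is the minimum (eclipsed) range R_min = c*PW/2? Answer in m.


R_min = 3e8 * 24.4e-6 / 2 = 3660.0 m

3660.0 m


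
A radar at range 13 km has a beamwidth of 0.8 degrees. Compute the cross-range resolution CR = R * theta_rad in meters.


BW_rad = 0.013962634
CR = 13000 * 0.013962634 = 181.5 m

181.5 m


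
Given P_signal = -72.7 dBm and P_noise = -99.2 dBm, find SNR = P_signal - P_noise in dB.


SNR = -72.7 - (-99.2) = 26.5 dB

26.5 dB


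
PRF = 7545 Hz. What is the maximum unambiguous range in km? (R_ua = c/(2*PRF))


R_ua = 3e8 / (2 * 7545) = 19880.7 m = 19.9 km

19.9 km


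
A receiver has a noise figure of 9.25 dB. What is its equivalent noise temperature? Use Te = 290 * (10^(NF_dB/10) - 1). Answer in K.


NF_lin = 10^(9.25/10) = 8.413951
Te = 290 * (8.413951 - 1) = 2150.0 K

2150.0 K


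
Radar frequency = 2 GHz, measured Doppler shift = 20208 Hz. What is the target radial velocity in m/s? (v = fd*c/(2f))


v = 20208 * 3e8 / (2 * 2000000000.0) = 1515.6 m/s

1515.6 m/s


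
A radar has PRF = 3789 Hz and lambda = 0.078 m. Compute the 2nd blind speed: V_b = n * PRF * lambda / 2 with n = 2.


V_blind = 2 * 3789 * 0.078 / 2 = 295.5 m/s

295.5 m/s


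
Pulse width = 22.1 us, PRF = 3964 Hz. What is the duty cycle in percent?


DC = 22.1e-6 * 3964 * 100 = 8.76%

8.76%


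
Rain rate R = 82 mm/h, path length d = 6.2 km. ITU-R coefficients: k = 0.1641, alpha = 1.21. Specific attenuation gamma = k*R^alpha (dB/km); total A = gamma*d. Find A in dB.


gamma = 0.1641 * 82^1.21 = 33.948715 dB/km
A = 33.948715 * 6.2 = 210.48 dB

210.48 dB


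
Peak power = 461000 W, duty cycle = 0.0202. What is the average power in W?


P_avg = 461000 * 0.0202 = 9312.2 W

9312.2 W


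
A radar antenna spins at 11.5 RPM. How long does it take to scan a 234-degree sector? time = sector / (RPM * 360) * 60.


t = 234 / (11.5 * 360) * 60 = 3.39 s

3.39 s


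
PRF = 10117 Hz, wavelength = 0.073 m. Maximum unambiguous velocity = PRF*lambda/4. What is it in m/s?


V_ua = 10117 * 0.073 / 4 = 184.6 m/s

184.6 m/s


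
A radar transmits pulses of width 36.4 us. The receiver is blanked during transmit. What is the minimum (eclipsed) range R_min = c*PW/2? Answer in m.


R_min = 3e8 * 36.4e-6 / 2 = 5460.0 m

5460.0 m


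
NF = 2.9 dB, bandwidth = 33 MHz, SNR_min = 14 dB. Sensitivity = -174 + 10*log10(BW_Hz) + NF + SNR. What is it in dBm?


10*log10(33000000.0) = 75.19
S = -174 + 75.19 + 2.9 + 14 = -81.9 dBm

-81.9 dBm


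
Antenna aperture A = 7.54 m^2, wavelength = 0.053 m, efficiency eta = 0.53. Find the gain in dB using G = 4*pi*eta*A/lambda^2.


G_linear = 4*pi*0.53*7.54/0.053^2 = 17877.44
G_dB = 10*log10(17877.44) = 42.5 dB

42.5 dB


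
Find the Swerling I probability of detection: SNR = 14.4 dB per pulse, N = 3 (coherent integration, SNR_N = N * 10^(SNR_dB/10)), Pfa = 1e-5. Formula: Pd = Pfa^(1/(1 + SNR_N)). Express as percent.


SNR_lin = 10^(14.4/10) = 27.54229
SNR_N = 3 * 27.54229 = 82.62687
1/(1 + SNR_N) = 1/83.62687 = 0.0119579
Pd = (1e-5)^0.0119579 = 0.87139
Pd = 87.1%

87.1%


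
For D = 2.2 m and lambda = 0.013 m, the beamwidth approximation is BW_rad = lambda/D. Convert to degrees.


BW_rad = 0.013 / 2.2 = 0.005909
BW_deg = 0.34 degrees

0.34 degrees


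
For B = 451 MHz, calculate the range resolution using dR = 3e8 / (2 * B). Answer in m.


dR = 3e8 / (2 * 451000000.0) = 0.33 m

0.33 m


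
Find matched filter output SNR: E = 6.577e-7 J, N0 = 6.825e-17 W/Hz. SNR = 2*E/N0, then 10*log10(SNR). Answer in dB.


SNR_lin = 2 * 6.577e-7 / 6.825e-17 = 1.927e10
SNR_dB = 10*log10(1.927e10) = 102.8 dB

102.8 dB


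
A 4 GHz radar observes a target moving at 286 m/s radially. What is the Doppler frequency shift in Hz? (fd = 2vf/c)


fd = 2 * 286 * 4000000000.0 / 3e8 = 7626.7 Hz

7626.7 Hz


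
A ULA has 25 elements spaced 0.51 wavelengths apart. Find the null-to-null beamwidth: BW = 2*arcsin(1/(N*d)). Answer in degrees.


1/(N*d) = 1/(25*0.51) = 0.078431
BW = 2*arcsin(0.078431) = 9.0 degrees

9.0 degrees


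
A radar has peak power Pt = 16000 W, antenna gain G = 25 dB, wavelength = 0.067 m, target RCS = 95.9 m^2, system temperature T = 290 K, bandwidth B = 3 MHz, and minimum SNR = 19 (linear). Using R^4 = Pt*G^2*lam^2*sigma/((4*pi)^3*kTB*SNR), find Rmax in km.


G_lin = 10^(25/10) = 316.227766
R^4 = 16000 * 316.227766^2 * 0.067^2 * 95.9 / ((4*pi)^3 * 1.38e-23 * 290 * 3000000.0 * 19)
R^4 = 1.52162e18 m^4
R_max = (1.52162e18)^(1/4) = 35121.8 m = 35.1 km

35.1 km


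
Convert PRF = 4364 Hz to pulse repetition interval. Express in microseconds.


PRI = 1/4364 = 0.0002291476 s = 229.1 us

229.1 us


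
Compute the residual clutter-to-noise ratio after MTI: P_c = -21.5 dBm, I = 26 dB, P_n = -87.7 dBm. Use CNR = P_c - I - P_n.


CNR = -21.5 - 26 - (-87.7) = 40.2 dB

40.2 dB


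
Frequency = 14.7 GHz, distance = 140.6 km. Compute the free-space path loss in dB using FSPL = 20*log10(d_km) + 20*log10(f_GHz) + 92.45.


20*log10(140.6) = 42.96
20*log10(14.7) = 23.35
FSPL = 158.8 dB

158.8 dB


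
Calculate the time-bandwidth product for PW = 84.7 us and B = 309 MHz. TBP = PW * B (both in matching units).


TBP = 84.7 * 309 = 26172.3

26172.3


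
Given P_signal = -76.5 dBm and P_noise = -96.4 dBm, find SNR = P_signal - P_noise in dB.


SNR = -76.5 - (-96.4) = 19.9 dB

19.9 dB


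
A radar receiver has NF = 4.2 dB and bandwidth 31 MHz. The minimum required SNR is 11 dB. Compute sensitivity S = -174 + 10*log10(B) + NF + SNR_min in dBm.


10*log10(31000000.0) = 74.91
S = -174 + 74.91 + 4.2 + 11 = -83.9 dBm

-83.9 dBm


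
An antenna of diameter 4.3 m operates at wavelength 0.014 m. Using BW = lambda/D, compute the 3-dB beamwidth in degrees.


BW_rad = 0.014 / 4.3 = 0.003256
BW_deg = 0.19 degrees

0.19 degrees


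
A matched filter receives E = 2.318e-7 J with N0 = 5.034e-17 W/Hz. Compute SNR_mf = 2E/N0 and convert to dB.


SNR_lin = 2 * 2.318e-7 / 5.034e-17 = 9.209e9
SNR_dB = 10*log10(9.209e9) = 99.6 dB

99.6 dB


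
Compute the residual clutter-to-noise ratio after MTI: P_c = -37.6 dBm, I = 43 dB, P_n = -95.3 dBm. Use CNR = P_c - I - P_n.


CNR = -37.6 - 43 - (-95.3) = 14.7 dB

14.7 dB


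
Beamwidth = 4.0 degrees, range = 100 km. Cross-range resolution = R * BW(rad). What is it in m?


BW_rad = 0.06981317
CR = 100000 * 0.06981317 = 6981.3 m

6981.3 m


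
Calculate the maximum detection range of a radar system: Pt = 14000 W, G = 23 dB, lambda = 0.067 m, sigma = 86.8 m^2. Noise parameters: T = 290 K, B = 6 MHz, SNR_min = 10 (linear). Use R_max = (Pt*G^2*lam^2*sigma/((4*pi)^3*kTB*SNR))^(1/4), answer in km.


G_lin = 10^(23/10) = 199.526231
R^4 = 14000 * 199.526231^2 * 0.067^2 * 86.8 / ((4*pi)^3 * 1.38e-23 * 290 * 6000000.0 * 10)
R^4 = 4.55763e17 m^4
R_max = (4.55763e17)^(1/4) = 25982.7 m = 26.0 km

26.0 km


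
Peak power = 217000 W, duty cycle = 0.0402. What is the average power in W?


P_avg = 217000 * 0.0402 = 8723.4 W

8723.4 W


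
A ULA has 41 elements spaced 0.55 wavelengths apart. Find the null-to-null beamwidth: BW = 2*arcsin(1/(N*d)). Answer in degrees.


1/(N*d) = 1/(41*0.55) = 0.044346
BW = 2*arcsin(0.044346) = 5.1 degrees

5.1 degrees


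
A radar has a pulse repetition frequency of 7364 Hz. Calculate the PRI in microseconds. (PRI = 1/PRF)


PRI = 1/7364 = 0.0001357958 s = 135.8 us

135.8 us


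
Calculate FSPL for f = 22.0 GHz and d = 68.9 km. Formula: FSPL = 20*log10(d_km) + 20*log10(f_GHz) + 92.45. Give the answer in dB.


20*log10(68.9) = 36.76
20*log10(22.0) = 26.85
FSPL = 156.1 dB

156.1 dB


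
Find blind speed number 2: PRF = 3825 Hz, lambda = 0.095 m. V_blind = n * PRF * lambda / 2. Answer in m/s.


V_blind = 2 * 3825 * 0.095 / 2 = 363.4 m/s

363.4 m/s


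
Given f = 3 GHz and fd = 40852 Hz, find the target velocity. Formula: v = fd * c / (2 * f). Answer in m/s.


v = 40852 * 3e8 / (2 * 3000000000.0) = 2042.6 m/s

2042.6 m/s


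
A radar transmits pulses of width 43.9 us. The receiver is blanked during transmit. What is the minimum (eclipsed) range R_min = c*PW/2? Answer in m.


R_min = 3e8 * 43.9e-6 / 2 = 6585.0 m

6585.0 m


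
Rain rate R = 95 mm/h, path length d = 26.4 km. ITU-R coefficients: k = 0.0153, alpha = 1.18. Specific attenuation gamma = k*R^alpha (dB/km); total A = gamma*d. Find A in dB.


gamma = 0.0153 * 95^1.18 = 3.299174 dB/km
A = 3.299174 * 26.4 = 87.1 dB

87.1 dB


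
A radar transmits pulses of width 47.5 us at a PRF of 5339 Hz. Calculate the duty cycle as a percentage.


DC = 47.5e-6 * 5339 * 100 = 25.36%

25.36%


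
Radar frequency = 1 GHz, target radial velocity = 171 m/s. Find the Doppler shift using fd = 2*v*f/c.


fd = 2 * 171 * 1000000000.0 / 3e8 = 1140.0 Hz

1140.0 Hz


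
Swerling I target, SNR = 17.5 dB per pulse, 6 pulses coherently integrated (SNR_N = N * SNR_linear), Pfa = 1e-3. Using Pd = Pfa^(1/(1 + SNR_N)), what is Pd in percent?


SNR_lin = 10^(17.5/10) = 56.23413
SNR_N = 6 * 56.23413 = 337.40478
1/(1 + SNR_N) = 1/338.40478 = 0.002955
Pd = (1e-3)^0.002955 = 0.97979
Pd = 98.0%

98.0%


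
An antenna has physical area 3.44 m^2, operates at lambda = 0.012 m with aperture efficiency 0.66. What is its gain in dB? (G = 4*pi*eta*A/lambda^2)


G_linear = 4*pi*0.66*3.44/0.012^2 = 198129.78
G_dB = 10*log10(198129.78) = 53.0 dB

53.0 dB


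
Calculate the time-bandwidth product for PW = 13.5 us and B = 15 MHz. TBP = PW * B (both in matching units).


TBP = 13.5 * 15 = 202.5

202.5


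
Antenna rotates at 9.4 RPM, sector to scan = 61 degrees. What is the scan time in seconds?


t = 61 / (9.4 * 360) * 60 = 1.08 s

1.08 s


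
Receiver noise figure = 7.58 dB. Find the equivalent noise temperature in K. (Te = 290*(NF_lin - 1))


NF_lin = 10^(7.58/10) = 5.72796
Te = 290 * (5.72796 - 1) = 1371.1 K

1371.1 K


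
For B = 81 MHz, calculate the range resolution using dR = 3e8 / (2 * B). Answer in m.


dR = 3e8 / (2 * 81000000.0) = 1.85 m

1.85 m


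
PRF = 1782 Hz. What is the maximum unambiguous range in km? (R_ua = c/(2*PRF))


R_ua = 3e8 / (2 * 1782) = 84175.1 m = 84.2 km

84.2 km


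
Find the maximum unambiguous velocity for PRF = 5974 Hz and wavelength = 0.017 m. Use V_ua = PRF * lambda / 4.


V_ua = 5974 * 0.017 / 4 = 25.4 m/s

25.4 m/s


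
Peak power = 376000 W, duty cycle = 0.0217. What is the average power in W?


P_avg = 376000 * 0.0217 = 8159.2 W

8159.2 W


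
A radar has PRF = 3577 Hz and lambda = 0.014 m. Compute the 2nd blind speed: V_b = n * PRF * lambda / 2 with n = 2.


V_blind = 2 * 3577 * 0.014 / 2 = 50.1 m/s

50.1 m/s


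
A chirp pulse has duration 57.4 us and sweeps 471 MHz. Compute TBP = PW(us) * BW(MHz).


TBP = 57.4 * 471 = 27035.4

27035.4


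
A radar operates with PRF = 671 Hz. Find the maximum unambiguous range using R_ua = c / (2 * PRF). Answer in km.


R_ua = 3e8 / (2 * 671) = 223546.9 m = 223.5 km

223.5 km


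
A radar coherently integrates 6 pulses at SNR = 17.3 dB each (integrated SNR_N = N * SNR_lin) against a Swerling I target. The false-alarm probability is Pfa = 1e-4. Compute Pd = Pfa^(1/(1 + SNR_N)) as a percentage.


SNR_lin = 10^(17.3/10) = 53.70318
SNR_N = 6 * 53.70318 = 322.21908
1/(1 + SNR_N) = 1/323.21908 = 0.0030939
Pd = (1e-4)^0.0030939 = 0.97191
Pd = 97.2%

97.2%


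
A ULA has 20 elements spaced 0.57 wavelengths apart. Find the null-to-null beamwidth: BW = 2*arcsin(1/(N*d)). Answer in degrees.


1/(N*d) = 1/(20*0.57) = 0.087719
BW = 2*arcsin(0.087719) = 10.1 degrees

10.1 degrees


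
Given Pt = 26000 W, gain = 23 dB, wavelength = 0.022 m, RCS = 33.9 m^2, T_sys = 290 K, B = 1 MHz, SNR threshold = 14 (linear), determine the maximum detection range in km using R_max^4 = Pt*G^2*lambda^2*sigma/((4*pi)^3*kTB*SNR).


G_lin = 10^(23/10) = 199.526231
R^4 = 26000 * 199.526231^2 * 0.022^2 * 33.9 / ((4*pi)^3 * 1.38e-23 * 290 * 1000000.0 * 14)
R^4 = 1.52751e17 m^4
R_max = (1.52751e17)^(1/4) = 19769.5 m = 19.8 km

19.8 km


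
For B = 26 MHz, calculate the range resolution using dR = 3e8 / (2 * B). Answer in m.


dR = 3e8 / (2 * 26000000.0) = 5.77 m

5.77 m


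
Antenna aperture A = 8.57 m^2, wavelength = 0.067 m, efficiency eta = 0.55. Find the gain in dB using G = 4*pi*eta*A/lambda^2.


G_linear = 4*pi*0.55*8.57/0.067^2 = 13194.83
G_dB = 10*log10(13194.83) = 41.2 dB

41.2 dB


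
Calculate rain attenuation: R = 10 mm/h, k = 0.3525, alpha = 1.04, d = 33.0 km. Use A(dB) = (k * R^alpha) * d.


gamma = 0.3525 * 10^1.04 = 3.865086 dB/km
A = 3.865086 * 33.0 = 127.55 dB

127.55 dB


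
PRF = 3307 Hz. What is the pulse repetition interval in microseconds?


PRI = 1/3307 = 0.0003023889 s = 302.4 us

302.4 us


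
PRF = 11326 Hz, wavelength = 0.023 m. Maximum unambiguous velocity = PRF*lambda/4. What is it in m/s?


V_ua = 11326 * 0.023 / 4 = 65.1 m/s

65.1 m/s


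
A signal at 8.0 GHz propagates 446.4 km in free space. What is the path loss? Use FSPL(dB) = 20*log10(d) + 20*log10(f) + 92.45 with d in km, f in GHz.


20*log10(446.4) = 52.99
20*log10(8.0) = 18.06
FSPL = 163.5 dB

163.5 dB


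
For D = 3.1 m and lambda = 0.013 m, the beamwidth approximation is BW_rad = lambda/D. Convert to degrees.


BW_rad = 0.013 / 3.1 = 0.004194
BW_deg = 0.24 degrees

0.24 degrees


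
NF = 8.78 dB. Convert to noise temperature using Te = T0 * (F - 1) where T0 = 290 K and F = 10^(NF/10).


NF_lin = 10^(8.78/10) = 7.550922
Te = 290 * (7.550922 - 1) = 1899.8 K

1899.8 K


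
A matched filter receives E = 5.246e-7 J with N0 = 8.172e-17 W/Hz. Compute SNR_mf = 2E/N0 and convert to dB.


SNR_lin = 2 * 5.246e-7 / 8.172e-17 = 1.284e10
SNR_dB = 10*log10(1.284e10) = 101.1 dB

101.1 dB


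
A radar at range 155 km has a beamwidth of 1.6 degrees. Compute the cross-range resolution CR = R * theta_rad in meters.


BW_rad = 0.027925268
CR = 155000 * 0.027925268 = 4328.4 m

4328.4 m


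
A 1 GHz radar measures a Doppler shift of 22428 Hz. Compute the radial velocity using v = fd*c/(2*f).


v = 22428 * 3e8 / (2 * 1000000000.0) = 3364.2 m/s

3364.2 m/s


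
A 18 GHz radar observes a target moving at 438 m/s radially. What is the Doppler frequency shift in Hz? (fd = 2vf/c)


fd = 2 * 438 * 18000000000.0 / 3e8 = 52560.0 Hz

52560.0 Hz


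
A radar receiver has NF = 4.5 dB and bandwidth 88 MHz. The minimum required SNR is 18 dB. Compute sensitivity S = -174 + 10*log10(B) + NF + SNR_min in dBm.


10*log10(88000000.0) = 79.44
S = -174 + 79.44 + 4.5 + 18 = -72.1 dBm

-72.1 dBm


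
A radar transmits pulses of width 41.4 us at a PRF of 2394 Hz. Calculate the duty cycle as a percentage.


DC = 41.4e-6 * 2394 * 100 = 9.91%

9.91%


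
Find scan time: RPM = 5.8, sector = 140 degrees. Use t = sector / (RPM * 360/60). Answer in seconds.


t = 140 / (5.8 * 360) * 60 = 4.02 s

4.02 s


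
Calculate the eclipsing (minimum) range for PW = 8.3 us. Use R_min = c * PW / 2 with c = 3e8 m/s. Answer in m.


R_min = 3e8 * 8.3e-6 / 2 = 1245.0 m

1245.0 m


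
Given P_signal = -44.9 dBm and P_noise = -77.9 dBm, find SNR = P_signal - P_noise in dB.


SNR = -44.9 - (-77.9) = 33.0 dB

33.0 dB


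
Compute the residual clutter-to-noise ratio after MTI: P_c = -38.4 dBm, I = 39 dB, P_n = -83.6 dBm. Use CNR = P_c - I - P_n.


CNR = -38.4 - 39 - (-83.6) = 6.2 dB

6.2 dB


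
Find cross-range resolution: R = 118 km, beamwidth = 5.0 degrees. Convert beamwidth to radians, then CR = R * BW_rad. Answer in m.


BW_rad = 0.087266463
CR = 118000 * 0.087266463 = 10297.4 m

10297.4 m


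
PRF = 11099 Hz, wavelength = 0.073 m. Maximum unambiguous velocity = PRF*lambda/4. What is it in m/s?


V_ua = 11099 * 0.073 / 4 = 202.6 m/s

202.6 m/s


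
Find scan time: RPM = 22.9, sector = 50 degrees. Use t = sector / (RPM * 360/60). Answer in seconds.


t = 50 / (22.9 * 360) * 60 = 0.36 s

0.36 s


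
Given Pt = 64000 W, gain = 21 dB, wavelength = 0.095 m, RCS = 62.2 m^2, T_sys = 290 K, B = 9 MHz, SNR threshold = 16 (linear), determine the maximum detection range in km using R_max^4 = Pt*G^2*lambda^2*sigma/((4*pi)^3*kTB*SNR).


G_lin = 10^(21/10) = 125.892541
R^4 = 64000 * 125.892541^2 * 0.095^2 * 62.2 / ((4*pi)^3 * 1.38e-23 * 290 * 9000000.0 * 16)
R^4 = 4.97907e17 m^4
R_max = (4.97907e17)^(1/4) = 26563.6 m = 26.6 km

26.6 km


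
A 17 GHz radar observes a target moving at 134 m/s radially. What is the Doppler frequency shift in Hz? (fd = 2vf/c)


fd = 2 * 134 * 17000000000.0 / 3e8 = 15186.7 Hz

15186.7 Hz


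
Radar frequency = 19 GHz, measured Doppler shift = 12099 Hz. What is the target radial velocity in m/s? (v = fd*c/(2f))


v = 12099 * 3e8 / (2 * 19000000000.0) = 95.5 m/s

95.5 m/s


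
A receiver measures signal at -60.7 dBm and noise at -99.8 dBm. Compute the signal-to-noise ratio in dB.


SNR = -60.7 - (-99.8) = 39.1 dB

39.1 dB


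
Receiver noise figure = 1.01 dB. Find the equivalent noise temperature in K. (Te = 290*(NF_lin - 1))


NF_lin = 10^(1.01/10) = 1.261828
Te = 290 * (1.261828 - 1) = 75.9 K

75.9 K


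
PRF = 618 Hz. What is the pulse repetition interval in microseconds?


PRI = 1/618 = 0.001618123 s = 1618.1 us

1618.1 us


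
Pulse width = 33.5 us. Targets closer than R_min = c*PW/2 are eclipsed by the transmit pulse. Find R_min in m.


R_min = 3e8 * 33.5e-6 / 2 = 5025.0 m

5025.0 m


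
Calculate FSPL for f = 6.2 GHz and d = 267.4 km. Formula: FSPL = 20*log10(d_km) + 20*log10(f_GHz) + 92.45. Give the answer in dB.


20*log10(267.4) = 48.54
20*log10(6.2) = 15.85
FSPL = 156.8 dB

156.8 dB


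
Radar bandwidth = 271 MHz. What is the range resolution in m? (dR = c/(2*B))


dR = 3e8 / (2 * 271000000.0) = 0.55 m

0.55 m


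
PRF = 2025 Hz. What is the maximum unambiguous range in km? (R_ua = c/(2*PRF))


R_ua = 3e8 / (2 * 2025) = 74074.1 m = 74.1 km

74.1 km


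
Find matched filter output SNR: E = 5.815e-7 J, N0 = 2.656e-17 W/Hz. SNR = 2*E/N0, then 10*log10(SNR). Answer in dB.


SNR_lin = 2 * 5.815e-7 / 2.656e-17 = 4.379e10
SNR_dB = 10*log10(4.379e10) = 106.4 dB

106.4 dB


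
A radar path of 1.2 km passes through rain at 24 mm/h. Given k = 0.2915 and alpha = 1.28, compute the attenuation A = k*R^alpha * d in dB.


gamma = 0.2915 * 24^1.28 = 17.033698 dB/km
A = 17.033698 * 1.2 = 20.44 dB

20.44 dB


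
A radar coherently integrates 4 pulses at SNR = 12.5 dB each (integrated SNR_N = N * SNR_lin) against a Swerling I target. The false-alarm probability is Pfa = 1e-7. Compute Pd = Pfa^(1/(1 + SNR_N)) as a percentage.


SNR_lin = 10^(12.5/10) = 17.78279
SNR_N = 4 * 17.78279 = 71.13116
1/(1 + SNR_N) = 1/72.13116 = 0.0138636
Pd = (1e-7)^0.0138636 = 0.79975
Pd = 80.0%

80.0%


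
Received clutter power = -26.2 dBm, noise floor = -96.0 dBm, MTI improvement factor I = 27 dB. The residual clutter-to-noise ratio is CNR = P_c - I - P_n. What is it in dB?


CNR = -26.2 - 27 - (-96.0) = 42.8 dB

42.8 dB


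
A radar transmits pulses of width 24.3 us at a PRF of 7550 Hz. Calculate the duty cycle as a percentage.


DC = 24.3e-6 * 7550 * 100 = 18.35%

18.35%


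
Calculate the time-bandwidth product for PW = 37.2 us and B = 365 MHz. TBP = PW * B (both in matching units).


TBP = 37.2 * 365 = 13578.0

13578.0


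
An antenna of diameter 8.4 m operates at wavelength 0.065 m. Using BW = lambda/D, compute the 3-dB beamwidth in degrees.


BW_rad = 0.065 / 8.4 = 0.007738
BW_deg = 0.44 degrees

0.44 degrees


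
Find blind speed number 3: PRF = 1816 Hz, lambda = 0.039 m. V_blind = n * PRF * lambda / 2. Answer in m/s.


V_blind = 3 * 1816 * 0.039 / 2 = 106.2 m/s

106.2 m/s


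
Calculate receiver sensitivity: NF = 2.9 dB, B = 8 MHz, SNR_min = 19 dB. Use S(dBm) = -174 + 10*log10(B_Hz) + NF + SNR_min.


10*log10(8000000.0) = 69.03
S = -174 + 69.03 + 2.9 + 19 = -83.1 dBm

-83.1 dBm
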